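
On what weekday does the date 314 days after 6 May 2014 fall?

Monday

May 6, 2014 is a Tuesday.
314 mod 7 = 6, so 314 days after a Tuesday is Tuesday + 6 = Monday.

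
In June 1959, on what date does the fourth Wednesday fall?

June 1, 1959 is a Monday.
The first Wednesday is therefore June 3 (2 days later).
The fourth Wednesday is 3 + 3×7 = June 24.

June 24, 1959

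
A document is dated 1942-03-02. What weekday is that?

Doomsday rule: the anchor day for the 1900s is Wednesday. For year 42: 42÷12 = 3 r 6, and 6÷4 = 1, so 3+6+1 = 10.
Wednesday + 10 ≡ Saturday — that's 1942's doomsday.
In March the doomsday date is Mar 14.
Mar 2 is 12 days before Mar 14; 12 mod 7 = 5, so Saturday − 5 = Monday.

Monday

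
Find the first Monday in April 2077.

April 1, 2077 is a Thursday.
The first Monday is therefore April 5 (4 days later).

April 5, 2077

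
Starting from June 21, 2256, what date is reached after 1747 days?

+365 (one year) → Jun 21, 2257 (1382 left).
+365 (one year) → Jun 21, 2258 (1017 left).
+365 (one year) → Jun 21, 2259 (652 left).
+366 (one year; includes Feb 29, 2260) → Jun 21, 2260 (286 left).
Jun has 30 days: +10 → Jul 1, 2260 (276 left).
Jul has 31 days: +31 → Aug 1, 2260 (245 left).
Aug has 31 days: +31 → Sep 1, 2260 (214 left).
Sep has 30 days: +30 → Oct 1, 2260 (184 left).
Oct has 31 days: +31 → Nov 1, 2260 (153 left).
Nov has 30 days: +30 → Dec 1, 2260 (123 left).
Dec has 31 days: +31 → Jan 1, 2261 (92 left).
Jan has 31 days: +31 → Feb 1, 2261 (61 left).
Feb has 28 days: +28 → Mar 1, 2261 (33 left).
Mar has 31 days: +31 → Apr 1, 2261 (2 left).
+2 → Apr 3, 2261.

April 3, 2261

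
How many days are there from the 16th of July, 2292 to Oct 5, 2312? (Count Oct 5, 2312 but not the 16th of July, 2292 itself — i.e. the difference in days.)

Jul 16, 2292 → Jul 16, 2293: 365 days.
Jul 16, 2293 → Jul 16, 2294: 365 days.
Jul 16, 2294 → Jul 16, 2295: 365 days.
Jul 16, 2295 → Jul 16, 2296: 366 days (Feb 29, 2296 is in that span).
Jul 16, 2296 → Jul 16, 2297: 365 days.
Jul 16, 2297 → Jul 16, 2298: 365 days.
Jul 16, 2298 → Jul 16, 2299: 365 days.
Jul 16, 2299 → Jul 16, 2300: 365 days.
Jul 16, 2300 → Jul 16, 2301: 365 days.
Jul 16, 2301 → Jul 16, 2302: 365 days.
Jul 16, 2302 → Jul 16, 2303: 365 days.
Jul 16, 2303 → Jul 16, 2304: 366 days (Feb 29, 2304 is in that span).
Jul 16, 2304 → Jul 16, 2305: 365 days.
Jul 16, 2305 → Jul 16, 2306: 365 days.
Jul 16, 2306 → Jul 16, 2307: 365 days.
Jul 16, 2307 → Jul 16, 2308: 366 days (Feb 29, 2308 is in that span).
Jul 16, 2308 → Jul 16, 2309: 365 days.
Jul 16, 2309 → Jul 16, 2310: 365 days.
Jul 16, 2310 → Jul 16, 2311: 365 days.
Jul 16, 2311 → Jul 16, 2312: 366 days (Feb 29, 2312 is in that span).
Jul 16, 2312 → Aug 16, 2312: 31 days (July has 31).
Aug 16, 2312 → Sep 16, 2312: 31 days (August has 31).
Sep 16, 2312 → Oct 5, 2312: 19 days.
Total: 7385 days.

7385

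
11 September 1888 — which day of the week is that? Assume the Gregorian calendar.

Doomsday rule: the anchor day for the 1800s is Friday. For year 88: 88÷12 = 7 r 4, and 4÷4 = 1, so 7+4+1 = 12.
Friday + 12 ≡ Wednesday — that's 1888's doomsday.
In September the doomsday date is Sep 5.
Sep 11 is 6 days after Sep 5; 6 mod 7 = 6, so Wednesday + 6 = Tuesday.

Tuesday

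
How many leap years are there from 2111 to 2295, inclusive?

45

Multiples of 4 in [2111,2295]: 46.
Of those, multiples of 100: 1 (not leap unless ÷400).
Multiples of 400: 0.
Leap years = 46 − 1 + 0 = 45.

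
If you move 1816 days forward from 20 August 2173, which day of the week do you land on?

First find the weekday of Aug 20, 2173. Doomsday rule: the anchor day for the 2100s is Sunday. For year 73: 73÷12 = 6 r 1, and 1÷4 = 0, so 6+1+0 = 7.
Sunday + 7 ≡ Sunday — that's 2173's doomsday.
In August the doomsday date is Aug 8.
Aug 20 is 12 days after Aug 8; 12 mod 7 = 5, so Sunday + 5 = Friday.
1816 mod 7 = 3, so 1816 days after a Friday is Friday + 3 = Monday.

Monday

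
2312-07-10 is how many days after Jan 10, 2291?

7851

Jan 10, 2291 → Jan 10, 2292: 365 days.
Jan 10, 2292 → Jan 10, 2293: 366 days (Feb 29, 2292 is in that span).
Jan 10, 2293 → Jan 10, 2294: 365 days.
Jan 10, 2294 → Jan 10, 2295: 365 days.
Jan 10, 2295 → Jan 10, 2296: 365 days.
Jan 10, 2296 → Jan 10, 2297: 366 days (Feb 29, 2296 is in that span).
Jan 10, 2297 → Jan 10, 2298: 365 days.
Jan 10, 2298 → Jan 10, 2299: 365 days.
Jan 10, 2299 → Jan 10, 2300: 365 days.
Jan 10, 2300 → Jan 10, 2301: 365 days.
Jan 10, 2301 → Jan 10, 2302: 365 days.
Jan 10, 2302 → Jan 10, 2303: 365 days.
Jan 10, 2303 → Jan 10, 2304: 365 days.
Jan 10, 2304 → Jan 10, 2305: 366 days (Feb 29, 2304 is in that span).
Jan 10, 2305 → Jan 10, 2306: 365 days.
Jan 10, 2306 → Jan 10, 2307: 365 days.
Jan 10, 2307 → Jan 10, 2308: 365 days.
Jan 10, 2308 → Jan 10, 2309: 366 days (Feb 29, 2308 is in that span).
Jan 10, 2309 → Jan 10, 2310: 365 days.
Jan 10, 2310 → Jan 10, 2311: 365 days.
Jan 10, 2311 → Jan 10, 2312: 365 days.
Jan 10, 2312 → Feb 10, 2312: 31 days (January has 31).
Feb 10, 2312 → Mar 10, 2312: 29 days (February has 29).
Mar 10, 2312 → Apr 10, 2312: 31 days (March has 31).
Apr 10, 2312 → May 10, 2312: 30 days (April has 30).
May 10, 2312 → Jun 10, 2312: 31 days (May has 31).
Jun 10, 2312 → Jul 10, 2312: 30 days.
Total: 7851 days.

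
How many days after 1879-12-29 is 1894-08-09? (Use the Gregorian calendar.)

5337

Dec 29, 1879 → Dec 29, 1880: 366 days (Feb 29, 1880 is in that span).
Dec 29, 1880 → Dec 29, 1881: 365 days.
Dec 29, 1881 → Dec 29, 1882: 365 days.
Dec 29, 1882 → Dec 29, 1883: 365 days.
Dec 29, 1883 → Dec 29, 1884: 366 days (Feb 29, 1884 is in that span).
Dec 29, 1884 → Dec 29, 1885: 365 days.
Dec 29, 1885 → Dec 29, 1886: 365 days.
Dec 29, 1886 → Dec 29, 1887: 365 days.
Dec 29, 1887 → Dec 29, 1888: 366 days (Feb 29, 1888 is in that span).
Dec 29, 1888 → Dec 29, 1889: 365 days.
Dec 29, 1889 → Dec 29, 1890: 365 days.
Dec 29, 1890 → Dec 29, 1891: 365 days.
Dec 29, 1891 → Dec 29, 1892: 366 days (Feb 29, 1892 is in that span).
Dec 29, 1892 → Dec 29, 1893: 365 days.
Dec 29, 1893 → Jan 29, 1894: 31 days (December has 31).
Jan 29, 1894 → Feb 28, 1894: 30 days (January has 31).
Feb 28, 1894 → Mar 28, 1894: 28 days (February has 28).
Mar 28, 1894 → Apr 28, 1894: 31 days (March has 31).
Apr 28, 1894 → May 28, 1894: 30 days (April has 30).
May 28, 1894 → Jun 28, 1894: 31 days (May has 31).
Jun 28, 1894 → Jul 28, 1894: 30 days (June has 30).
Jul 28, 1894 → Aug 9, 1894: 12 days.
Total: 5337 days.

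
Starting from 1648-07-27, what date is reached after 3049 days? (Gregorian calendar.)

December 1, 1656

+365 (one year) → Jul 27, 1649 (2684 left).
+365 (one year) → Jul 27, 1650 (2319 left).
+365 (one year) → Jul 27, 1651 (1954 left).
+366 (one year; includes Feb 29, 1652) → Jul 27, 1652 (1588 left).
+365 (one year) → Jul 27, 1653 (1223 left).
+365 (one year) → Jul 27, 1654 (858 left).
+365 (one year) → Jul 27, 1655 (493 left).
+366 (one year; includes Feb 29, 1656) → Jul 27, 1656 (127 left).
Jul has 31 days: +5 → Aug 1, 1656 (122 left).
Aug has 31 days: +31 → Sep 1, 1656 (91 left).
Sep has 30 days: +30 → Oct 1, 1656 (61 left).
Oct has 31 days: +31 → Nov 1, 1656 (30 left).
Nov has 30 days: +30 → Dec 1, 1656 (0 left).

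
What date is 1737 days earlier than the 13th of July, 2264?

October 11, 2259

−366 (one year; includes Feb 29, 2264) → Jul 13, 2263 (1371 left).
−365 (one year) → Jul 13, 2262 (1006 left).
−365 (one year) → Jul 13, 2261 (641 left).
−365 (one year) → Jul 13, 2260 (276 left).
−13 → Jun 30, 2260 (end of Jun, 30 days; 263 left).
−30 → May 31, 2260 (end of May, 31 days; 233 left).
−31 → Apr 30, 2260 (end of Apr, 30 days; 202 left).
−30 → Mar 31, 2260 (end of Mar, 31 days; 172 left).
−31 → Feb 29, 2260 (end of Feb, 29 days; 141 left).
−29 → Jan 31, 2260 (end of Jan, 31 days; 112 left).
−31 → Dec 31, 2259 (end of Dec, 31 days; 81 left).
−31 → Nov 30, 2259 (end of Nov, 30 days; 50 left).
−30 → Oct 31, 2259 (end of Oct, 31 days; 20 left).
−20 → Oct 11, 2259.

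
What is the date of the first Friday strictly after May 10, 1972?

May 12, 1972

May 10, 1972 is a Wednesday.
From Wednesday to the next Friday is 2 days.
May 10, 1972 + 2 = May 12, 1972.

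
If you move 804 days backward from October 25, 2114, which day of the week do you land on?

Oct 25, 2114 is a Thursday.
804 mod 7 = 6, so 804 days before a Thursday is Thursday − 6 = Friday.

Friday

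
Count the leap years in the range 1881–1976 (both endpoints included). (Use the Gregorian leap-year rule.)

23

Multiples of 4 in [1881,1976]: 24.
Of those, multiples of 100: 1 (not leap unless ÷400).
Multiples of 400: 0.
Leap years = 24 − 1 + 0 = 23.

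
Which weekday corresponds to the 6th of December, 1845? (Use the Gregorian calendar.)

Saturday

Doomsday rule: the anchor day for the 1800s is Friday. For year 45: 45÷12 = 3 r 9, and 9÷4 = 2, so 3+9+2 = 14.
Friday + 14 ≡ Friday — that's 1845's doomsday.
In December the doomsday date is Dec 12.
Dec 6 is 6 days before Dec 12; 6 mod 7 = 6, so Friday − 6 = Saturday.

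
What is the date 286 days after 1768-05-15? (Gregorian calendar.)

February 25, 1769

May has 31 days: +17 → Jun 1, 1768 (269 left).
Jun has 30 days: +30 → Jul 1, 1768 (239 left).
Jul has 31 days: +31 → Aug 1, 1768 (208 left).
Aug has 31 days: +31 → Sep 1, 1768 (177 left).
Sep has 30 days: +30 → Oct 1, 1768 (147 left).
Oct has 31 days: +31 → Nov 1, 1768 (116 left).
Nov has 30 days: +30 → Dec 1, 1768 (86 left).
Dec has 31 days: +31 → Jan 1, 1769 (55 left).
Jan has 31 days: +31 → Feb 1, 1769 (24 left).
+24 → Feb 25, 1769.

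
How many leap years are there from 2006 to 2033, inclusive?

7

Multiples of 4 in [2006,2033]: 7.
Of those, multiples of 100: 0 (not leap unless ÷400).
Multiples of 400: 0.
Leap years = 7 − 0 + 0 = 7.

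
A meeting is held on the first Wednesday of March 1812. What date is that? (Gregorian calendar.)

March 4, 1812

March 1, 1812 is a Sunday.
The first Wednesday is therefore March 4 (3 days later).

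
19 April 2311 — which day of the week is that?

Doomsday rule: the anchor day for the 2300s is Wednesday. For year 11: 11÷12 = 0 r 11, and 11÷4 = 2, so 0+11+2 = 13.
Wednesday + 13 ≡ Tuesday — that's 2311's doomsday.
In April the doomsday date is Apr 4.
Apr 19 is 15 days after Apr 4; 15 mod 7 = 1, so Tuesday + 1 = Wednesday.

Wednesday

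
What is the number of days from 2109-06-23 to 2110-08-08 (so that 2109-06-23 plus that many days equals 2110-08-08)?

411

Jun 23, 2109 → Jun 23, 2110: 365 days.
Jun 23, 2110 → Jul 23, 2110: 30 days (June has 30).
Jul 23, 2110 → Aug 8, 2110: 16 days.
Total: 411 days.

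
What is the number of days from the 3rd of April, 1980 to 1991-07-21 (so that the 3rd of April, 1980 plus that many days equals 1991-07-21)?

Apr 3, 1980 → Apr 3, 1981: 365 days.
Apr 3, 1981 → Apr 3, 1982: 365 days.
Apr 3, 1982 → Apr 3, 1983: 365 days.
Apr 3, 1983 → Apr 3, 1984: 366 days (Feb 29, 1984 is in that span).
Apr 3, 1984 → Apr 3, 1985: 365 days.
Apr 3, 1985 → Apr 3, 1986: 365 days.
Apr 3, 1986 → Apr 3, 1987: 365 days.
Apr 3, 1987 → Apr 3, 1988: 366 days (Feb 29, 1988 is in that span).
Apr 3, 1988 → Apr 3, 1989: 365 days.
Apr 3, 1989 → Apr 3, 1990: 365 days.
Apr 3, 1990 → Apr 3, 1991: 365 days.
Apr 3, 1991 → May 3, 1991: 30 days (April has 30).
May 3, 1991 → Jun 3, 1991: 31 days (May has 31).
Jun 3, 1991 → Jul 3, 1991: 30 days (June has 30).
Jul 3, 1991 → Jul 21, 1991: 18 days.
Total: 4126 days.

4126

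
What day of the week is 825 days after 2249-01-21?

First find the weekday of Jan 21, 2249. Doomsday rule: the anchor day for the 2200s is Friday. For year 49: 49÷12 = 4 r 1, and 1÷4 = 0, so 4+1+0 = 5.
Friday + 5 ≡ Wednesday — that's 2249's doomsday.
In January the doomsday date is Jan 3 (2249 is not a leap year).
Jan 21 is 18 days after Jan 3; 18 mod 7 = 4, so Wednesday + 4 = Sunday.
825 mod 7 = 6, so 825 days after a Sunday is Sunday + 6 = Saturday.

Saturday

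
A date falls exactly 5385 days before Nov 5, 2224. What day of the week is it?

Wednesday

First find the weekday of Nov 5, 2224. Doomsday rule: the anchor day for the 2200s is Friday. For year 24: 24÷12 = 2 r 0, and 0÷4 = 0, so 2+0+0 = 2.
Friday + 2 ≡ Sunday — that's 2224's doomsday.
In November the doomsday date is Nov 7.
Nov 5 is 2 days before Nov 7; 2 mod 7 = 2, so Sunday − 2 = Friday.
5385 mod 7 = 2, so 5385 days before a Friday is Friday − 2 = Wednesday.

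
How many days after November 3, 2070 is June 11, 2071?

220

Nov 3, 2070 → Dec 3, 2070: 30 days (November has 30).
Dec 3, 2070 → Jan 3, 2071: 31 days (December has 31).
Jan 3, 2071 → Feb 3, 2071: 31 days (January has 31).
Feb 3, 2071 → Mar 3, 2071: 28 days (February has 28).
Mar 3, 2071 → Apr 3, 2071: 31 days (March has 31).
Apr 3, 2071 → May 3, 2071: 30 days (April has 30).
May 3, 2071 → Jun 3, 2071: 31 days (May has 31).
Jun 3, 2071 → Jun 11, 2071: 8 days.
Total: 220 days.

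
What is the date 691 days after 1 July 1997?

May 23, 1999

+365 (one year) → Jul 1, 1998 (326 left).
Jul has 31 days: +31 → Aug 1, 1998 (295 left).
Aug has 31 days: +31 → Sep 1, 1998 (264 left).
Sep has 30 days: +30 → Oct 1, 1998 (234 left).
Oct has 31 days: +31 → Nov 1, 1998 (203 left).
Nov has 30 days: +30 → Dec 1, 1998 (173 left).
Dec has 31 days: +31 → Jan 1, 1999 (142 left).
Jan has 31 days: +31 → Feb 1, 1999 (111 left).
Feb has 28 days: +28 → Mar 1, 1999 (83 left).
Mar has 31 days: +31 → Apr 1, 1999 (52 left).
Apr has 30 days: +30 → May 1, 1999 (22 left).
+22 → May 23, 1999.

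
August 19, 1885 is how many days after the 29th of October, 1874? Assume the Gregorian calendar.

3947

Oct 29, 1874 → Oct 29, 1875: 365 days.
Oct 29, 1875 → Oct 29, 1876: 366 days (Feb 29, 1876 is in that span).
Oct 29, 1876 → Oct 29, 1877: 365 days.
Oct 29, 1877 → Oct 29, 1878: 365 days.
Oct 29, 1878 → Oct 29, 1879: 365 days.
Oct 29, 1879 → Oct 29, 1880: 366 days (Feb 29, 1880 is in that span).
Oct 29, 1880 → Oct 29, 1881: 365 days.
Oct 29, 1881 → Oct 29, 1882: 365 days.
Oct 29, 1882 → Oct 29, 1883: 365 days.
Oct 29, 1883 → Oct 29, 1884: 366 days (Feb 29, 1884 is in that span).
Oct 29, 1884 → Nov 29, 1884: 31 days (October has 31).
Nov 29, 1884 → Dec 29, 1884: 30 days (November has 30).
Dec 29, 1884 → Jan 29, 1885: 31 days (December has 31).
Jan 29, 1885 → Feb 28, 1885: 30 days (January has 31).
Feb 28, 1885 → Mar 28, 1885: 28 days (February has 28).
Mar 28, 1885 → Apr 28, 1885: 31 days (March has 31).
Apr 28, 1885 → May 28, 1885: 30 days (April has 30).
May 28, 1885 → Jun 28, 1885: 31 days (May has 31).
Jun 28, 1885 → Jul 28, 1885: 30 days (June has 30).
Jul 28, 1885 → Aug 19, 1885: 22 days.
Total: 3947 days.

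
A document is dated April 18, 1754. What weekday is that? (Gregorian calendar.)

Doomsday rule: the anchor day for the 1700s is Sunday. For year 54: 54÷12 = 4 r 6, and 6÷4 = 1, so 4+6+1 = 11.
Sunday + 11 ≡ Thursday — that's 1754's doomsday.
In April the doomsday date is Apr 4.
Apr 18 is 14 days after Apr 4; 14 mod 7 = 0, so Thursday + 0 = Thursday.

Thursday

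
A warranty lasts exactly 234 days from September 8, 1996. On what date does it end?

Sep has 30 days: +23 → Oct 1, 1996 (211 left).
Oct has 31 days: +31 → Nov 1, 1996 (180 left).
Nov has 30 days: +30 → Dec 1, 1996 (150 left).
Dec has 31 days: +31 → Jan 1, 1997 (119 left).
Jan has 31 days: +31 → Feb 1, 1997 (88 left).
Feb has 28 days: +28 → Mar 1, 1997 (60 left).
Mar has 31 days: +31 → Apr 1, 1997 (29 left).
+29 → Apr 30, 1997.

April 30, 1997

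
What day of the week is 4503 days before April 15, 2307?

Saturday

First find the weekday of Apr 15, 2307. Doomsday rule: the anchor day for the 2300s is Wednesday. For year 07: 7÷12 = 0 r 7, and 7÷4 = 1, so 0+7+1 = 8.
Wednesday + 8 ≡ Thursday — that's 2307's doomsday.
In April the doomsday date is Apr 4.
Apr 15 is 11 days after Apr 4; 11 mod 7 = 4, so Thursday + 4 = Monday.
4503 mod 7 = 2, so 4503 days before a Monday is Monday − 2 = Saturday.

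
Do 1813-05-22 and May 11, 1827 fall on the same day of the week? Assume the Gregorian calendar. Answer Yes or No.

No

From May 22, 1813 to May 11, 1827 is 5102 days.
5102 mod 7 = 6, so they are different weekdays.
(May 22, 1813 is a Saturday; May 11, 1827 is a Friday.)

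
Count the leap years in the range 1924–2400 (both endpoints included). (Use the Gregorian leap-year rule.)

117

Multiples of 4 in [1924,2400]: 120.
Of those, multiples of 100: 5 (not leap unless ÷400).
Multiples of 400: 2.
Leap years = 120 − 5 + 2 = 117.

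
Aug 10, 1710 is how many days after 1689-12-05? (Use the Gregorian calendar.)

7552

Dec 5, 1689 → Dec 5, 1690: 365 days.
Dec 5, 1690 → Dec 5, 1691: 365 days.
Dec 5, 1691 → Dec 5, 1692: 366 days (Feb 29, 1692 is in that span).
Dec 5, 1692 → Dec 5, 1693: 365 days.
Dec 5, 1693 → Dec 5, 1694: 365 days.
Dec 5, 1694 → Dec 5, 1695: 365 days.
Dec 5, 1695 → Dec 5, 1696: 366 days (Feb 29, 1696 is in that span).
Dec 5, 1696 → Dec 5, 1697: 365 days.
Dec 5, 1697 → Dec 5, 1698: 365 days.
Dec 5, 1698 → Dec 5, 1699: 365 days.
Dec 5, 1699 → Dec 5, 1700: 365 days.
Dec 5, 1700 → Dec 5, 1701: 365 days.
Dec 5, 1701 → Dec 5, 1702: 365 days.
Dec 5, 1702 → Dec 5, 1703: 365 days.
Dec 5, 1703 → Dec 5, 1704: 366 days (Feb 29, 1704 is in that span).
Dec 5, 1704 → Dec 5, 1705: 365 days.
Dec 5, 1705 → Dec 5, 1706: 365 days.
Dec 5, 1706 → Dec 5, 1707: 365 days.
Dec 5, 1707 → Dec 5, 1708: 366 days (Feb 29, 1708 is in that span).
Dec 5, 1708 → Dec 5, 1709: 365 days.
Dec 5, 1709 → Jan 5, 1710: 31 days (December has 31).
Jan 5, 1710 → Feb 5, 1710: 31 days (January has 31).
Feb 5, 1710 → Mar 5, 1710: 28 days (February has 28).
Mar 5, 1710 → Apr 5, 1710: 31 days (March has 31).
Apr 5, 1710 → May 5, 1710: 30 days (April has 30).
May 5, 1710 → Jun 5, 1710: 31 days (May has 31).
Jun 5, 1710 → Jul 5, 1710: 30 days (June has 30).
Jul 5, 1710 → Aug 5, 1710: 31 days (July has 31).
Aug 5, 1710 → Aug 10, 1710: 5 days.
Total: 7552 days.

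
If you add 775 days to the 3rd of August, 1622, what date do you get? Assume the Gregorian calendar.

+365 (one year) → Aug 3, 1623 (410 left).
+366 (one year; includes Feb 29, 1624) → Aug 3, 1624 (44 left).
Aug has 31 days: +29 → Sep 1, 1624 (15 left).
+15 → Sep 16, 1624.

September 16, 1624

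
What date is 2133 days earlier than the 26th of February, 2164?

April 25, 2158

−365 (one year) → Feb 26, 2163 (1768 left).
−365 (one year) → Feb 26, 2162 (1403 left).
−365 (one year) → Feb 26, 2161 (1038 left).
−366 (one year; includes Feb 29, 2160) → Feb 26, 2160 (672 left).
−365 (one year) → Feb 26, 2159 (307 left).
−26 → Jan 31, 2159 (end of Jan, 31 days; 281 left).
−31 → Dec 31, 2158 (end of Dec, 31 days; 250 left).
−31 → Nov 30, 2158 (end of Nov, 30 days; 219 left).
−30 → Oct 31, 2158 (end of Oct, 31 days; 189 left).
−31 → Sep 30, 2158 (end of Sep, 30 days; 158 left).
−30 → Aug 31, 2158 (end of Aug, 31 days; 128 left).
−31 → Jul 31, 2158 (end of Jul, 31 days; 97 left).
−31 → Jun 30, 2158 (end of Jun, 30 days; 66 left).
−30 → May 31, 2158 (end of May, 31 days; 36 left).
−31 → Apr 30, 2158 (end of Apr, 30 days; 5 left).
−5 → Apr 25, 2158.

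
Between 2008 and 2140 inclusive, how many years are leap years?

Multiples of 4 in [2008,2140]: 34.
Of those, multiples of 100: 1 (not leap unless ÷400).
Multiples of 400: 0.
Leap years = 34 − 1 + 0 = 33.

33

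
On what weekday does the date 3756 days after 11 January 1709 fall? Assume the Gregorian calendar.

First find the weekday of Jan 11, 1709. Doomsday rule: the anchor day for the 1700s is Sunday. For year 09: 9÷12 = 0 r 9, and 9÷4 = 2, so 0+9+2 = 11.
Sunday + 11 ≡ Thursday — that's 1709's doomsday.
In January the doomsday date is Jan 3 (1709 is not a leap year).
Jan 11 is 8 days after Jan 3; 8 mod 7 = 1, so Thursday + 1 = Friday.
3756 mod 7 = 4, so 3756 days after a Friday is Friday + 4 = Tuesday.

Tuesday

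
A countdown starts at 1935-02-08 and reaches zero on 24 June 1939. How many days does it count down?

Feb 8, 1935 → Feb 8, 1936: 365 days.
Feb 8, 1936 → Feb 8, 1937: 366 days (Feb 29, 1936 is in that span).
Feb 8, 1937 → Feb 8, 1938: 365 days.
Feb 8, 1938 → Feb 8, 1939: 365 days.
Feb 8, 1939 → Mar 8, 1939: 28 days (February has 28).
Mar 8, 1939 → Apr 8, 1939: 31 days (March has 31).
Apr 8, 1939 → May 8, 1939: 30 days (April has 30).
May 8, 1939 → Jun 8, 1939: 31 days (May has 31).
Jun 8, 1939 → Jun 24, 1939: 16 days.
Total: 1597 days.

1597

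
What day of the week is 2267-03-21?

Thursday

Doomsday rule: the anchor day for the 2200s is Friday. For year 67: 67÷12 = 5 r 7, and 7÷4 = 1, so 5+7+1 = 13.
Friday + 13 ≡ Thursday — that's 2267's doomsday.
In March the doomsday date is Mar 14.
Mar 21 is 7 days after Mar 14; 7 mod 7 = 0, so Thursday + 0 = Thursday.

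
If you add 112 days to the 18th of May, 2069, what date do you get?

May has 31 days: +14 → Jun 1, 2069 (98 left).
Jun has 30 days: +30 → Jul 1, 2069 (68 left).
Jul has 31 days: +31 → Aug 1, 2069 (37 left).
Aug has 31 days: +31 → Sep 1, 2069 (6 left).
+6 → Sep 7, 2069.

September 7, 2069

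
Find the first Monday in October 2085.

October 1, 2085 is a Monday.
The first Monday is therefore October 1 (same day).

October 1, 2085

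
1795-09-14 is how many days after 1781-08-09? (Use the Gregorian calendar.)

Aug 9, 1781 → Aug 9, 1782: 365 days.
Aug 9, 1782 → Aug 9, 1783: 365 days.
Aug 9, 1783 → Aug 9, 1784: 366 days (Feb 29, 1784 is in that span).
Aug 9, 1784 → Aug 9, 1785: 365 days.
Aug 9, 1785 → Aug 9, 1786: 365 days.
Aug 9, 1786 → Aug 9, 1787: 365 days.
Aug 9, 1787 → Aug 9, 1788: 366 days (Feb 29, 1788 is in that span).
Aug 9, 1788 → Aug 9, 1789: 365 days.
Aug 9, 1789 → Aug 9, 1790: 365 days.
Aug 9, 1790 → Aug 9, 1791: 365 days.
Aug 9, 1791 → Aug 9, 1792: 366 days (Feb 29, 1792 is in that span).
Aug 9, 1792 → Aug 9, 1793: 365 days.
Aug 9, 1793 → Aug 9, 1794: 365 days.
Aug 9, 1794 → Aug 9, 1795: 365 days.
Aug 9, 1795 → Sep 9, 1795: 31 days (August has 31).
Sep 9, 1795 → Sep 14, 1795: 5 days.
Total: 5149 days.

5149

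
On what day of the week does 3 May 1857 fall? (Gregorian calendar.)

Doomsday rule: the anchor day for the 1800s is Friday. For year 57: 57÷12 = 4 r 9, and 9÷4 = 2, so 4+9+2 = 15.
Friday + 15 ≡ Saturday — that's 1857's doomsday.
In May the doomsday date is May 9.
May 3 is 6 days before May 9; 6 mod 7 = 6, so Saturday − 6 = Sunday.

Sunday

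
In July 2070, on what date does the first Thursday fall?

July 3, 2070

July 1, 2070 is a Tuesday.
The first Thursday is therefore July 3 (2 days later).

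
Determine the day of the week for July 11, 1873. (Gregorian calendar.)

Doomsday rule: the anchor day for the 1800s is Friday. For year 73: 73÷12 = 6 r 1, and 1÷4 = 0, so 6+1+0 = 7.
Friday + 7 ≡ Friday — that's 1873's doomsday.
In July the doomsday date is Jul 11.
Jul 11 is the doomsday itself: Friday.

Friday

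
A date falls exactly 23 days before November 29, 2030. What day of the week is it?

First find the weekday of Nov 29, 2030. Doomsday rule: the anchor day for the 2000s is Tuesday. For year 30: 30÷12 = 2 r 6, and 6÷4 = 1, so 2+6+1 = 9.
Tuesday + 9 ≡ Thursday — that's 2030's doomsday.
In November the doomsday date is Nov 7.
Nov 29 is 22 days after Nov 7; 22 mod 7 = 1, so Thursday + 1 = Friday.
23 mod 7 = 2, so 23 days before a Friday is Friday − 2 = Wednesday.

Wednesday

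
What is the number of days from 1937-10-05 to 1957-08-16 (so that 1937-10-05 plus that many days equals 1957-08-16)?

7255

Oct 5, 1937 → Oct 5, 1938: 365 days.
Oct 5, 1938 → Oct 5, 1939: 365 days.
Oct 5, 1939 → Oct 5, 1940: 366 days (Feb 29, 1940 is in that span).
Oct 5, 1940 → Oct 5, 1941: 365 days.
Oct 5, 1941 → Oct 5, 1942: 365 days.
Oct 5, 1942 → Oct 5, 1943: 365 days.
Oct 5, 1943 → Oct 5, 1944: 366 days (Feb 29, 1944 is in that span).
Oct 5, 1944 → Oct 5, 1945: 365 days.
Oct 5, 1945 → Oct 5, 1946: 365 days.
Oct 5, 1946 → Oct 5, 1947: 365 days.
Oct 5, 1947 → Oct 5, 1948: 366 days (Feb 29, 1948 is in that span).
Oct 5, 1948 → Oct 5, 1949: 365 days.
Oct 5, 1949 → Oct 5, 1950: 365 days.
Oct 5, 1950 → Oct 5, 1951: 365 days.
Oct 5, 1951 → Oct 5, 1952: 366 days (Feb 29, 1952 is in that span).
Oct 5, 1952 → Oct 5, 1953: 365 days.
Oct 5, 1953 → Oct 5, 1954: 365 days.
Oct 5, 1954 → Oct 5, 1955: 365 days.
Oct 5, 1955 → Oct 5, 1956: 366 days (Feb 29, 1956 is in that span).
Oct 5, 1956 → Nov 5, 1956: 31 days (October has 31).
Nov 5, 1956 → Dec 5, 1956: 30 days (November has 30).
Dec 5, 1956 → Jan 5, 1957: 31 days (December has 31).
Jan 5, 1957 → Feb 5, 1957: 31 days (January has 31).
Feb 5, 1957 → Mar 5, 1957: 28 days (February has 28).
Mar 5, 1957 → Apr 5, 1957: 31 days (March has 31).
Apr 5, 1957 → May 5, 1957: 30 days (April has 30).
May 5, 1957 → Jun 5, 1957: 31 days (May has 31).
Jun 5, 1957 → Jul 5, 1957: 30 days (June has 30).
Jul 5, 1957 → Aug 5, 1957: 31 days (July has 31).
Aug 5, 1957 → Aug 16, 1957: 11 days.
Total: 7255 days.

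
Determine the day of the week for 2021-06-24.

Thursday

Doomsday rule: the anchor day for the 2000s is Tuesday. For year 21: 21÷12 = 1 r 9, and 9÷4 = 2, so 1+9+2 = 12.
Tuesday + 12 ≡ Sunday — that's 2021's doomsday.
In June the doomsday date is Jun 6.
Jun 24 is 18 days after Jun 6; 18 mod 7 = 4, so Sunday + 4 = Thursday.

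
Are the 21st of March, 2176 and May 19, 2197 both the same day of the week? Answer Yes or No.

No

From Mar 21, 2176 to May 19, 2197 is 7729 days.
7729 mod 7 = 1, so they are different weekdays.
(Mar 21, 2176 is a Thursday; May 19, 2197 is a Friday.)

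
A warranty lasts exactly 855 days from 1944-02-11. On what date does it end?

June 15, 1946

+366 (one year; includes Feb 29, 1944) → Feb 11, 1945 (489 left).
+365 (one year) → Feb 11, 1946 (124 left).
Feb has 28 days: +18 → Mar 1, 1946 (106 left).
Mar has 31 days: +31 → Apr 1, 1946 (75 left).
Apr has 30 days: +30 → May 1, 1946 (45 left).
May has 31 days: +31 → Jun 1, 1946 (14 left).
+14 → Jun 15, 1946.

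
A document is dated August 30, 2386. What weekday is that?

Doomsday rule: the anchor day for the 2300s is Wednesday. For year 86: 86÷12 = 7 r 2, and 2÷4 = 0, so 7+2+0 = 9.
Wednesday + 9 ≡ Friday — that's 2386's doomsday.
In August the doomsday date is Aug 8.
Aug 30 is 22 days after Aug 8; 22 mod 7 = 1, so Friday + 1 = Saturday.

Saturday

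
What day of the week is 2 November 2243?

Doomsday rule: the anchor day for the 2200s is Friday. For year 43: 43÷12 = 3 r 7, and 7÷4 = 1, so 3+7+1 = 11.
Friday + 11 ≡ Tuesday — that's 2243's doomsday.
In November the doomsday date is Nov 7.
Nov 2 is 5 days before Nov 7; 5 mod 7 = 5, so Tuesday − 5 = Thursday.

Thursday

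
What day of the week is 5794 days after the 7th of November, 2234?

First find the weekday of Nov 7, 2234. Doomsday rule: the anchor day for the 2200s is Friday. For year 34: 34÷12 = 2 r 10, and 10÷4 = 2, so 2+10+2 = 14.
Friday + 14 ≡ Friday — that's 2234's doomsday.
In November the doomsday date is Nov 7.
Nov 7 is the doomsday itself: Friday.
5794 mod 7 = 5, so 5794 days after a Friday is Friday + 5 = Wednesday.

Wednesday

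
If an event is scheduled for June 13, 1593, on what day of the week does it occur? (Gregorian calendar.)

Sunday

Doomsday rule: the anchor day for the 1500s is Wednesday. For year 93: 93÷12 = 7 r 9, and 9÷4 = 2, so 7+9+2 = 18.
Wednesday + 18 ≡ Sunday — that's 1593's doomsday.
In June the doomsday date is Jun 6.
Jun 13 is 7 days after Jun 6; 7 mod 7 = 0, so Sunday + 0 = Sunday.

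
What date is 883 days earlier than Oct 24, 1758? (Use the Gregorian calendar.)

−365 (one year) → Oct 24, 1757 (518 left).
−365 (one year) → Oct 24, 1756 (153 left).
−24 → Sep 30, 1756 (end of Sep, 30 days; 129 left).
−30 → Aug 31, 1756 (end of Aug, 31 days; 99 left).
−31 → Jul 31, 1756 (end of Jul, 31 days; 68 left).
−31 → Jun 30, 1756 (end of Jun, 30 days; 37 left).
−30 → May 31, 1756 (end of May, 31 days; 7 left).
−7 → May 24, 1756.

May 24, 1756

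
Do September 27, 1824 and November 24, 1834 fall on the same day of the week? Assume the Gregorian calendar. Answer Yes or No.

From Sep 27, 1824 to Nov 24, 1834 is 3710 days.
3710 mod 7 = 0, so they are the same weekday.
(Sep 27, 1824 is a Monday; Nov 24, 1834 is a Monday.)

Yes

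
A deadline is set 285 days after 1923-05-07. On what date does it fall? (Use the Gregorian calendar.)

February 16, 1924

May has 31 days: +25 → Jun 1, 1923 (260 left).
Jun has 30 days: +30 → Jul 1, 1923 (230 left).
Jul has 31 days: +31 → Aug 1, 1923 (199 left).
Aug has 31 days: +31 → Sep 1, 1923 (168 left).
Sep has 30 days: +30 → Oct 1, 1923 (138 left).
Oct has 31 days: +31 → Nov 1, 1923 (107 left).
Nov has 30 days: +30 → Dec 1, 1923 (77 left).
Dec has 31 days: +31 → Jan 1, 1924 (46 left).
Jan has 31 days: +31 → Feb 1, 1924 (15 left).
+15 → Feb 16, 1924.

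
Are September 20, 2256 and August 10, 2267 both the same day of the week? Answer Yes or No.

Yes

From Sep 20, 2256 to Aug 10, 2267 is 3976 days.
3976 mod 7 = 0, so they are the same weekday.
(Sep 20, 2256 is a Saturday; Aug 10, 2267 is a Saturday.)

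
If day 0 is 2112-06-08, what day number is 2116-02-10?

1342

Jun 8, 2112 → Jun 8, 2113: 365 days.
Jun 8, 2113 → Jun 8, 2114: 365 days.
Jun 8, 2114 → Jun 8, 2115: 365 days.
Jun 8, 2115 → Jul 8, 2115: 30 days (June has 30).
Jul 8, 2115 → Aug 8, 2115: 31 days (July has 31).
Aug 8, 2115 → Sep 8, 2115: 31 days (August has 31).
Sep 8, 2115 → Oct 8, 2115: 30 days (September has 30).
Oct 8, 2115 → Nov 8, 2115: 31 days (October has 31).
Nov 8, 2115 → Dec 8, 2115: 30 days (November has 30).
Dec 8, 2115 → Jan 8, 2116: 31 days (December has 31).
Jan 8, 2116 → Feb 8, 2116: 31 days (January has 31).
Feb 8, 2116 → Feb 10, 2116: 2 days.
Total: 1342 days.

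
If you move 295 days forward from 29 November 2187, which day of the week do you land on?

First find the weekday of Nov 29, 2187. Doomsday rule: the anchor day for the 2100s is Sunday. For year 87: 87÷12 = 7 r 3, and 3÷4 = 0, so 7+3+0 = 10.
Sunday + 10 ≡ Wednesday — that's 2187's doomsday.
In November the doomsday date is Nov 7.
Nov 29 is 22 days after Nov 7; 22 mod 7 = 1, so Wednesday + 1 = Thursday.
295 mod 7 = 1, so 295 days after a Thursday is Thursday + 1 = Friday.

Friday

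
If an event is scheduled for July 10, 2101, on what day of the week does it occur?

Sunday

Doomsday rule: the anchor day for the 2100s is Sunday. For year 01: 1÷12 = 0 r 1, and 1÷4 = 0, so 0+1+0 = 1.
Sunday + 1 ≡ Monday — that's 2101's doomsday.
In July the doomsday date is Jul 11.
Jul 10 is 1 day before Jul 11; 1 mod 7 = 1, so Monday − 1 = Sunday.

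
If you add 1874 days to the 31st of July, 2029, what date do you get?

+365 (one year) → Jul 31, 2030 (1509 left).
+365 (one year) → Jul 31, 2031 (1144 left).
+366 (one year; includes Feb 29, 2032) → Jul 31, 2032 (778 left).
+365 (one year) → Jul 31, 2033 (413 left).
+365 (one year) → Jul 31, 2034 (48 left).
Jul has 31 days: +1 → Aug 1, 2034 (47 left).
Aug has 31 days: +31 → Sep 1, 2034 (16 left).
+16 → Sep 17, 2034.

September 17, 2034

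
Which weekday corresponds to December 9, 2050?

Friday

January 1, 2050 is a Saturday.
Jan 1, 2050 → Feb 1, 2050: 31 days (January has 31).
Feb 1, 2050 → Mar 1, 2050: 28 days (February has 28).
Mar 1, 2050 → Apr 1, 2050: 31 days (March has 31).
Apr 1, 2050 → May 1, 2050: 30 days (April has 30).
May 1, 2050 → Jun 1, 2050: 31 days (May has 31).
Jun 1, 2050 → Jul 1, 2050: 30 days (June has 30).
Jul 1, 2050 → Aug 1, 2050: 31 days (July has 31).
Aug 1, 2050 → Sep 1, 2050: 31 days (August has 31).
Sep 1, 2050 → Oct 1, 2050: 30 days (September has 30).
Oct 1, 2050 → Nov 1, 2050: 31 days (October has 31).
Nov 1, 2050 → Dec 1, 2050: 30 days (November has 30).
Dec 1, 2050 → Dec 9, 2050: 8 days.
Total: 342 days.
342 mod 7 = 6, so Saturday + 6 = Friday.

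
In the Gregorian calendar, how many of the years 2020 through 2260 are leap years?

Multiples of 4 in [2020,2260]: 61.
Of those, multiples of 100: 2 (not leap unless ÷400).
Multiples of 400: 0.
Leap years = 61 − 2 + 0 = 59.

59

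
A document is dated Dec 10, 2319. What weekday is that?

Doomsday rule: the anchor day for the 2300s is Wednesday. For year 19: 19÷12 = 1 r 7, and 7÷4 = 1, so 1+7+1 = 9.
Wednesday + 9 ≡ Friday — that's 2319's doomsday.
In December the doomsday date is Dec 12.
Dec 10 is 2 days before Dec 12; 2 mod 7 = 2, so Friday − 2 = Wednesday.

Wednesday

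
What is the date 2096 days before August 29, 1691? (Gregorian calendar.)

December 2, 1685

−365 (one year) → Aug 29, 1690 (1731 left).
−365 (one year) → Aug 29, 1689 (1366 left).
−365 (one year) → Aug 29, 1688 (1001 left).
−366 (one year; includes Feb 29, 1688) → Aug 29, 1687 (635 left).
−365 (one year) → Aug 29, 1686 (270 left).
−29 → Jul 31, 1686 (end of Jul, 31 days; 241 left).
−31 → Jun 30, 1686 (end of Jun, 30 days; 210 left).
−30 → May 31, 1686 (end of May, 31 days; 180 left).
−31 → Apr 30, 1686 (end of Apr, 30 days; 149 left).
−30 → Mar 31, 1686 (end of Mar, 31 days; 119 left).
−31 → Feb 28, 1686 (end of Feb, 28 days; 88 left).
−28 → Jan 31, 1686 (end of Jan, 31 days; 60 left).
−31 → Dec 31, 1685 (end of Dec, 31 days; 29 left).
−29 → Dec 2, 1685.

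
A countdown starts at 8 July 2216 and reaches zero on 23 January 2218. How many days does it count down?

Jul 8, 2216 → Jul 8, 2217: 365 days.
Jul 8, 2217 → Aug 8, 2217: 31 days (July has 31).
Aug 8, 2217 → Sep 8, 2217: 31 days (August has 31).
Sep 8, 2217 → Oct 8, 2217: 30 days (September has 30).
Oct 8, 2217 → Nov 8, 2217: 31 days (October has 31).
Nov 8, 2217 → Dec 8, 2217: 30 days (November has 30).
Dec 8, 2217 → Jan 8, 2218: 31 days (December has 31).
Jan 8, 2218 → Jan 23, 2218: 15 days.
Total: 564 days.

564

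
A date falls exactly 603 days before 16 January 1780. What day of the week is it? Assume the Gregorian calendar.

Jan 16, 1780 is a Sunday.
603 mod 7 = 1, so 603 days before a Sunday is Sunday − 1 = Saturday.

Saturday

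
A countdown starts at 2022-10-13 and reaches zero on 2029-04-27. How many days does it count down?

2388

Oct 13, 2022 → Oct 13, 2023: 365 days.
Oct 13, 2023 → Oct 13, 2024: 366 days (Feb 29, 2024 is in that span).
Oct 13, 2024 → Oct 13, 2025: 365 days.
Oct 13, 2025 → Oct 13, 2026: 365 days.
Oct 13, 2026 → Oct 13, 2027: 365 days.
Oct 13, 2027 → Oct 13, 2028: 366 days (Feb 29, 2028 is in that span).
Oct 13, 2028 → Nov 13, 2028: 31 days (October has 31).
Nov 13, 2028 → Dec 13, 2028: 30 days (November has 30).
Dec 13, 2028 → Jan 13, 2029: 31 days (December has 31).
Jan 13, 2029 → Feb 13, 2029: 31 days (January has 31).
Feb 13, 2029 → Mar 13, 2029: 28 days (February has 28).
Mar 13, 2029 → Apr 13, 2029: 31 days (March has 31).
Apr 13, 2029 → Apr 27, 2029: 14 days.
Total: 2388 days.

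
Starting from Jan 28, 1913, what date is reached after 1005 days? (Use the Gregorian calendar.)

+365 (one year) → Jan 28, 1914 (640 left).
+365 (one year) → Jan 28, 1915 (275 left).
Jan has 31 days: +4 → Feb 1, 1915 (271 left).
Feb has 28 days: +28 → Mar 1, 1915 (243 left).
Mar has 31 days: +31 → Apr 1, 1915 (212 left).
Apr has 30 days: +30 → May 1, 1915 (182 left).
May has 31 days: +31 → Jun 1, 1915 (151 left).
Jun has 30 days: +30 → Jul 1, 1915 (121 left).
Jul has 31 days: +31 → Aug 1, 1915 (90 left).
Aug has 31 days: +31 → Sep 1, 1915 (59 left).
Sep has 30 days: +30 → Oct 1, 1915 (29 left).
+29 → Oct 30, 1915.

October 30, 1915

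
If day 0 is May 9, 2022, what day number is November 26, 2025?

1297

May 9, 2022 → May 9, 2023: 365 days.
May 9, 2023 → May 9, 2024: 366 days (Feb 29, 2024 is in that span).
May 9, 2024 → May 9, 2025: 365 days.
May 9, 2025 → Jun 9, 2025: 31 days (May has 31).
Jun 9, 2025 → Jul 9, 2025: 30 days (June has 30).
Jul 9, 2025 → Aug 9, 2025: 31 days (July has 31).
Aug 9, 2025 → Sep 9, 2025: 31 days (August has 31).
Sep 9, 2025 → Oct 9, 2025: 30 days (September has 30).
Oct 9, 2025 → Nov 9, 2025: 31 days (October has 31).
Nov 9, 2025 → Nov 26, 2025: 17 days.
Total: 1297 days.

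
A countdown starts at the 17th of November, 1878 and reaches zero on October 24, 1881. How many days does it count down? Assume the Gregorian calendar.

Nov 17, 1878 → Nov 17, 1879: 365 days.
Nov 17, 1879 → Nov 17, 1880: 366 days (Feb 29, 1880 is in that span).
Nov 17, 1880 → Dec 17, 1880: 30 days (November has 30).
Dec 17, 1880 → Jan 17, 1881: 31 days (December has 31).
Jan 17, 1881 → Feb 17, 1881: 31 days (January has 31).
Feb 17, 1881 → Mar 17, 1881: 28 days (February has 28).
Mar 17, 1881 → Apr 17, 1881: 31 days (March has 31).
Apr 17, 1881 → May 17, 1881: 30 days (April has 30).
May 17, 1881 → Jun 17, 1881: 31 days (May has 31).
Jun 17, 1881 → Jul 17, 1881: 30 days (June has 30).
Jul 17, 1881 → Aug 17, 1881: 31 days (July has 31).
Aug 17, 1881 → Sep 17, 1881: 31 days (August has 31).
Sep 17, 1881 → Oct 17, 1881: 30 days (September has 30).
Oct 17, 1881 → Oct 24, 1881: 7 days.
Total: 1072 days.

1072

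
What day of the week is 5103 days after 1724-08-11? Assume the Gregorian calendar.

Friday

Aug 11, 1724 is a Friday.
5103 mod 7 = 0, so 5103 days after a Friday is Friday + 0 = Friday.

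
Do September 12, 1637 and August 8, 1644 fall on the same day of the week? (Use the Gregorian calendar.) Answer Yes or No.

From Sep 12, 1637 to Aug 8, 1644 is 2522 days.
2522 mod 7 = 2, so they are different weekdays.
(Sep 12, 1637 is a Saturday; Aug 8, 1644 is a Monday.)

No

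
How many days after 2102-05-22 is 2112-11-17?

3832

May 22, 2102 → May 22, 2103: 365 days.
May 22, 2103 → May 22, 2104: 366 days (Feb 29, 2104 is in that span).
May 22, 2104 → May 22, 2105: 365 days.
May 22, 2105 → May 22, 2106: 365 days.
May 22, 2106 → May 22, 2107: 365 days.
May 22, 2107 → May 22, 2108: 366 days (Feb 29, 2108 is in that span).
May 22, 2108 → May 22, 2109: 365 days.
May 22, 2109 → May 22, 2110: 365 days.
May 22, 2110 → May 22, 2111: 365 days.
May 22, 2111 → May 22, 2112: 366 days (Feb 29, 2112 is in that span).
May 22, 2112 → Jun 22, 2112: 31 days (May has 31).
Jun 22, 2112 → Jul 22, 2112: 30 days (June has 30).
Jul 22, 2112 → Aug 22, 2112: 31 days (July has 31).
Aug 22, 2112 → Sep 22, 2112: 31 days (August has 31).
Sep 22, 2112 → Oct 22, 2112: 30 days (September has 30).
Oct 22, 2112 → Nov 17, 2112: 26 days.
Total: 3832 days.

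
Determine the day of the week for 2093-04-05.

Sunday

January 1, 2093 is a Thursday.
Jan 1, 2093 → Feb 1, 2093: 31 days (January has 31).
Feb 1, 2093 → Mar 1, 2093: 28 days (February has 28).
Mar 1, 2093 → Apr 1, 2093: 31 days (March has 31).
Apr 1, 2093 → Apr 5, 2093: 4 days.
Total: 94 days.
94 mod 7 = 3, so Thursday + 3 = Sunday.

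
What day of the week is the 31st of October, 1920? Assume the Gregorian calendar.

January 1, 1920 is a Thursday.
Jan 1, 1920 → Feb 1, 1920: 31 days (January has 31).
Feb 1, 1920 → Mar 1, 1920: 29 days (February has 29).
Mar 1, 1920 → Apr 1, 1920: 31 days (March has 31).
Apr 1, 1920 → May 1, 1920: 30 days (April has 30).
May 1, 1920 → Jun 1, 1920: 31 days (May has 31).
Jun 1, 1920 → Jul 1, 1920: 30 days (June has 30).
Jul 1, 1920 → Aug 1, 1920: 31 days (July has 31).
Aug 1, 1920 → Sep 1, 1920: 31 days (August has 31).
Sep 1, 1920 → Oct 1, 1920: 30 days (September has 30).
Oct 1, 1920 → Oct 31, 1920: 30 days.
Total: 304 days.
304 mod 7 = 3, so Thursday + 3 = Sunday.

Sunday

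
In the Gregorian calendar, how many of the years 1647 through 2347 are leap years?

169

Multiples of 4 in [1647,2347]: 175.
Of those, multiples of 100: 7 (not leap unless ÷400).
Multiples of 400: 1.
Leap years = 175 − 7 + 1 = 169.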